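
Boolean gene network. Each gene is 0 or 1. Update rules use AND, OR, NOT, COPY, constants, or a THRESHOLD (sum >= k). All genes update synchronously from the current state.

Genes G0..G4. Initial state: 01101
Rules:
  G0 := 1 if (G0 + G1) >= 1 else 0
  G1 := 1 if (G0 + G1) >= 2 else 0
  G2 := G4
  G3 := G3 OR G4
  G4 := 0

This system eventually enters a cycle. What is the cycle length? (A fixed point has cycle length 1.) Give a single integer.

Step 0: 01101
Step 1: G0=(0+1>=1)=1 G1=(0+1>=2)=0 G2=G4=1 G3=G3|G4=0|1=1 G4=0(const) -> 10110
Step 2: G0=(1+0>=1)=1 G1=(1+0>=2)=0 G2=G4=0 G3=G3|G4=1|0=1 G4=0(const) -> 10010
Step 3: G0=(1+0>=1)=1 G1=(1+0>=2)=0 G2=G4=0 G3=G3|G4=1|0=1 G4=0(const) -> 10010
State from step 3 equals state from step 2 -> cycle length 1

Answer: 1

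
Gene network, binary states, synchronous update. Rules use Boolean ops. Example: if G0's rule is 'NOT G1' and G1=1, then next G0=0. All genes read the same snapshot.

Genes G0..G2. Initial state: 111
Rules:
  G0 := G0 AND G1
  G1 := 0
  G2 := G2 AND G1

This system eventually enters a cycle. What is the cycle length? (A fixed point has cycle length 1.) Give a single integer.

Answer: 1

Derivation:
Step 0: 111
Step 1: G0=G0&G1=1&1=1 G1=0(const) G2=G2&G1=1&1=1 -> 101
Step 2: G0=G0&G1=1&0=0 G1=0(const) G2=G2&G1=1&0=0 -> 000
Step 3: G0=G0&G1=0&0=0 G1=0(const) G2=G2&G1=0&0=0 -> 000
State from step 3 equals state from step 2 -> cycle length 1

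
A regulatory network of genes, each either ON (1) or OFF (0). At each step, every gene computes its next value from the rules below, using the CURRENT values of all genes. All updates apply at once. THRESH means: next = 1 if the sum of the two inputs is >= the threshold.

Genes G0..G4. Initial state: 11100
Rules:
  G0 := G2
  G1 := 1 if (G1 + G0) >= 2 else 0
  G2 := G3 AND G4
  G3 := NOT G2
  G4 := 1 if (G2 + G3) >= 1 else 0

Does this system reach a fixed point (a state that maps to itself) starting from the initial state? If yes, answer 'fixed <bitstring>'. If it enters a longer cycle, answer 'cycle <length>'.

Answer: cycle 5

Derivation:
Step 0: 11100
Step 1: G0=G2=1 G1=(1+1>=2)=1 G2=G3&G4=0&0=0 G3=NOT G2=NOT 1=0 G4=(1+0>=1)=1 -> 11001
Step 2: G0=G2=0 G1=(1+1>=2)=1 G2=G3&G4=0&1=0 G3=NOT G2=NOT 0=1 G4=(0+0>=1)=0 -> 01010
Step 3: G0=G2=0 G1=(1+0>=2)=0 G2=G3&G4=1&0=0 G3=NOT G2=NOT 0=1 G4=(0+1>=1)=1 -> 00011
Step 4: G0=G2=0 G1=(0+0>=2)=0 G2=G3&G4=1&1=1 G3=NOT G2=NOT 0=1 G4=(0+1>=1)=1 -> 00111
Step 5: G0=G2=1 G1=(0+0>=2)=0 G2=G3&G4=1&1=1 G3=NOT G2=NOT 1=0 G4=(1+1>=1)=1 -> 10101
Step 6: G0=G2=1 G1=(0+1>=2)=0 G2=G3&G4=0&1=0 G3=NOT G2=NOT 1=0 G4=(1+0>=1)=1 -> 10001
Step 7: G0=G2=0 G1=(0+1>=2)=0 G2=G3&G4=0&1=0 G3=NOT G2=NOT 0=1 G4=(0+0>=1)=0 -> 00010
Step 8: G0=G2=0 G1=(0+0>=2)=0 G2=G3&G4=1&0=0 G3=NOT G2=NOT 0=1 G4=(0+1>=1)=1 -> 00011
Cycle of length 5 starting at step 3 -> no fixed point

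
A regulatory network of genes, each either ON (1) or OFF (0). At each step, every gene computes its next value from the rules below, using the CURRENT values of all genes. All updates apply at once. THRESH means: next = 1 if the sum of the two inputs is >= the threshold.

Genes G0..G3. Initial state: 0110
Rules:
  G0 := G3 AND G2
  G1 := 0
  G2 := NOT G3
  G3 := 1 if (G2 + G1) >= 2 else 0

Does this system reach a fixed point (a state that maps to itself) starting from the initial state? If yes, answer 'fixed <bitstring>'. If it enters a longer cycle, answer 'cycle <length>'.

Answer: fixed 0010

Derivation:
Step 0: 0110
Step 1: G0=G3&G2=0&1=0 G1=0(const) G2=NOT G3=NOT 0=1 G3=(1+1>=2)=1 -> 0011
Step 2: G0=G3&G2=1&1=1 G1=0(const) G2=NOT G3=NOT 1=0 G3=(1+0>=2)=0 -> 1000
Step 3: G0=G3&G2=0&0=0 G1=0(const) G2=NOT G3=NOT 0=1 G3=(0+0>=2)=0 -> 0010
Step 4: G0=G3&G2=0&1=0 G1=0(const) G2=NOT G3=NOT 0=1 G3=(1+0>=2)=0 -> 0010
Fixed point reached at step 3: 0010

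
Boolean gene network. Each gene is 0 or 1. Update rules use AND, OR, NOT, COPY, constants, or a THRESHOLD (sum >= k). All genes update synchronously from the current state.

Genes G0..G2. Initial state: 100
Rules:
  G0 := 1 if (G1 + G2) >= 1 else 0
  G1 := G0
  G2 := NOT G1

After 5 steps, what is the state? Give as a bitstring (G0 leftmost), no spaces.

Step 1: G0=(0+0>=1)=0 G1=G0=1 G2=NOT G1=NOT 0=1 -> 011
Step 2: G0=(1+1>=1)=1 G1=G0=0 G2=NOT G1=NOT 1=0 -> 100
Step 3: G0=(0+0>=1)=0 G1=G0=1 G2=NOT G1=NOT 0=1 -> 011
Step 4: G0=(1+1>=1)=1 G1=G0=0 G2=NOT G1=NOT 1=0 -> 100
Step 5: G0=(0+0>=1)=0 G1=G0=1 G2=NOT G1=NOT 0=1 -> 011

011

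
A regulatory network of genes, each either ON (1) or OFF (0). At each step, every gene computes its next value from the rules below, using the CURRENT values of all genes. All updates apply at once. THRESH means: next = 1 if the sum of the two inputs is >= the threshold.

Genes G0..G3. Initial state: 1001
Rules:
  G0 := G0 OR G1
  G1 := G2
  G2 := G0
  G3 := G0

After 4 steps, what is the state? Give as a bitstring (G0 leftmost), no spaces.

Step 1: G0=G0|G1=1|0=1 G1=G2=0 G2=G0=1 G3=G0=1 -> 1011
Step 2: G0=G0|G1=1|0=1 G1=G2=1 G2=G0=1 G3=G0=1 -> 1111
Step 3: G0=G0|G1=1|1=1 G1=G2=1 G2=G0=1 G3=G0=1 -> 1111
Step 4: G0=G0|G1=1|1=1 G1=G2=1 G2=G0=1 G3=G0=1 -> 1111

1111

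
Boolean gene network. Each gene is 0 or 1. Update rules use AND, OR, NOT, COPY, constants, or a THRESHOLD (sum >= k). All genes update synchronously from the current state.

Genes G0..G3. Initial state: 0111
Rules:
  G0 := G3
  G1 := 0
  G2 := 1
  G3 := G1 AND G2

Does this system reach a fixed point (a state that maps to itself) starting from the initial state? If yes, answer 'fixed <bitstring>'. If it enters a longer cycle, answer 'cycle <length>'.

Answer: fixed 0010

Derivation:
Step 0: 0111
Step 1: G0=G3=1 G1=0(const) G2=1(const) G3=G1&G2=1&1=1 -> 1011
Step 2: G0=G3=1 G1=0(const) G2=1(const) G3=G1&G2=0&1=0 -> 1010
Step 3: G0=G3=0 G1=0(const) G2=1(const) G3=G1&G2=0&1=0 -> 0010
Step 4: G0=G3=0 G1=0(const) G2=1(const) G3=G1&G2=0&1=0 -> 0010
Fixed point reached at step 3: 0010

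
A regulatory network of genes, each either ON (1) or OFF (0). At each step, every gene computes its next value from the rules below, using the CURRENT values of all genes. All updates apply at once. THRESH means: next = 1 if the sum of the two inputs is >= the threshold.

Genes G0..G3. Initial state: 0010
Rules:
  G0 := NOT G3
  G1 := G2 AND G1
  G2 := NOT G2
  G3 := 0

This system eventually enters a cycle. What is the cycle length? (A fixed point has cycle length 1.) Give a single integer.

Answer: 2

Derivation:
Step 0: 0010
Step 1: G0=NOT G3=NOT 0=1 G1=G2&G1=1&0=0 G2=NOT G2=NOT 1=0 G3=0(const) -> 1000
Step 2: G0=NOT G3=NOT 0=1 G1=G2&G1=0&0=0 G2=NOT G2=NOT 0=1 G3=0(const) -> 1010
Step 3: G0=NOT G3=NOT 0=1 G1=G2&G1=1&0=0 G2=NOT G2=NOT 1=0 G3=0(const) -> 1000
State from step 3 equals state from step 1 -> cycle length 2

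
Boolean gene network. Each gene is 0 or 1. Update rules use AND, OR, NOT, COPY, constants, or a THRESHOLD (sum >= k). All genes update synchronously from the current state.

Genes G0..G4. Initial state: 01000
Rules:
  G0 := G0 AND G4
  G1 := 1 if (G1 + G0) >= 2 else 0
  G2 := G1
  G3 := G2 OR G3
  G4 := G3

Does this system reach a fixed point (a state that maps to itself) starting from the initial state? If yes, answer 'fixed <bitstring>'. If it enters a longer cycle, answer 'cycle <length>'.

Answer: fixed 00011

Derivation:
Step 0: 01000
Step 1: G0=G0&G4=0&0=0 G1=(1+0>=2)=0 G2=G1=1 G3=G2|G3=0|0=0 G4=G3=0 -> 00100
Step 2: G0=G0&G4=0&0=0 G1=(0+0>=2)=0 G2=G1=0 G3=G2|G3=1|0=1 G4=G3=0 -> 00010
Step 3: G0=G0&G4=0&0=0 G1=(0+0>=2)=0 G2=G1=0 G3=G2|G3=0|1=1 G4=G3=1 -> 00011
Step 4: G0=G0&G4=0&1=0 G1=(0+0>=2)=0 G2=G1=0 G3=G2|G3=0|1=1 G4=G3=1 -> 00011
Fixed point reached at step 3: 00011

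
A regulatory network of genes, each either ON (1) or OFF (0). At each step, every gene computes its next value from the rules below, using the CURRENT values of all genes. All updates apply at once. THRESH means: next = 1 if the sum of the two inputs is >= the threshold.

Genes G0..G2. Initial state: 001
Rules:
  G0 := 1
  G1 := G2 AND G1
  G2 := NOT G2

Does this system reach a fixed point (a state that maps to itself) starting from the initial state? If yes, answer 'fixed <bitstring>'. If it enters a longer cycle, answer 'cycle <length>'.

Step 0: 001
Step 1: G0=1(const) G1=G2&G1=1&0=0 G2=NOT G2=NOT 1=0 -> 100
Step 2: G0=1(const) G1=G2&G1=0&0=0 G2=NOT G2=NOT 0=1 -> 101
Step 3: G0=1(const) G1=G2&G1=1&0=0 G2=NOT G2=NOT 1=0 -> 100
Cycle of length 2 starting at step 1 -> no fixed point

Answer: cycle 2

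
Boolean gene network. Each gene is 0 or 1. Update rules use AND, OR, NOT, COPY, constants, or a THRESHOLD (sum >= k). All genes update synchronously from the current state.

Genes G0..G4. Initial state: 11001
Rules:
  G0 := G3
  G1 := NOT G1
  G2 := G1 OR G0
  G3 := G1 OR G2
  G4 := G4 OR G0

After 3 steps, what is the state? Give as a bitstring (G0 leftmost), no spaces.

Step 1: G0=G3=0 G1=NOT G1=NOT 1=0 G2=G1|G0=1|1=1 G3=G1|G2=1|0=1 G4=G4|G0=1|1=1 -> 00111
Step 2: G0=G3=1 G1=NOT G1=NOT 0=1 G2=G1|G0=0|0=0 G3=G1|G2=0|1=1 G4=G4|G0=1|0=1 -> 11011
Step 3: G0=G3=1 G1=NOT G1=NOT 1=0 G2=G1|G0=1|1=1 G3=G1|G2=1|0=1 G4=G4|G0=1|1=1 -> 10111

10111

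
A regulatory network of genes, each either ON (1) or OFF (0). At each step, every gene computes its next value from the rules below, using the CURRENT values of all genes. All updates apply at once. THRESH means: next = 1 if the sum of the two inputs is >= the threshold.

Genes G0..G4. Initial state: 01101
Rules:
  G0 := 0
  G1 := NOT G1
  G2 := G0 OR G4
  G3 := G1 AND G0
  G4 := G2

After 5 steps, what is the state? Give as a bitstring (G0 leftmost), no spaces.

Step 1: G0=0(const) G1=NOT G1=NOT 1=0 G2=G0|G4=0|1=1 G3=G1&G0=1&0=0 G4=G2=1 -> 00101
Step 2: G0=0(const) G1=NOT G1=NOT 0=1 G2=G0|G4=0|1=1 G3=G1&G0=0&0=0 G4=G2=1 -> 01101
Step 3: G0=0(const) G1=NOT G1=NOT 1=0 G2=G0|G4=0|1=1 G3=G1&G0=1&0=0 G4=G2=1 -> 00101
Step 4: G0=0(const) G1=NOT G1=NOT 0=1 G2=G0|G4=0|1=1 G3=G1&G0=0&0=0 G4=G2=1 -> 01101
Step 5: G0=0(const) G1=NOT G1=NOT 1=0 G2=G0|G4=0|1=1 G3=G1&G0=1&0=0 G4=G2=1 -> 00101

00101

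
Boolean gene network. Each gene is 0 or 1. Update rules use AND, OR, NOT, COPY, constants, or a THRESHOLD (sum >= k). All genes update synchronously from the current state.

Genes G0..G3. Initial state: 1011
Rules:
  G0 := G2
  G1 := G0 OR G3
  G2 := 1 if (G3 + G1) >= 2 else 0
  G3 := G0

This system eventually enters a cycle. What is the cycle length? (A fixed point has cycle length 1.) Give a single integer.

Answer: 3

Derivation:
Step 0: 1011
Step 1: G0=G2=1 G1=G0|G3=1|1=1 G2=(1+0>=2)=0 G3=G0=1 -> 1101
Step 2: G0=G2=0 G1=G0|G3=1|1=1 G2=(1+1>=2)=1 G3=G0=1 -> 0111
Step 3: G0=G2=1 G1=G0|G3=0|1=1 G2=(1+1>=2)=1 G3=G0=0 -> 1110
Step 4: G0=G2=1 G1=G0|G3=1|0=1 G2=(0+1>=2)=0 G3=G0=1 -> 1101
State from step 4 equals state from step 1 -> cycle length 3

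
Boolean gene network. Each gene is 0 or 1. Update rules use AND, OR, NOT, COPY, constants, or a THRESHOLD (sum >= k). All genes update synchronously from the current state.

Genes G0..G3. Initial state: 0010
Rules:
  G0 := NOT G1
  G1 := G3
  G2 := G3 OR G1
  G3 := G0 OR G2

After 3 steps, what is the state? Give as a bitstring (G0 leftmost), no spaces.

Step 1: G0=NOT G1=NOT 0=1 G1=G3=0 G2=G3|G1=0|0=0 G3=G0|G2=0|1=1 -> 1001
Step 2: G0=NOT G1=NOT 0=1 G1=G3=1 G2=G3|G1=1|0=1 G3=G0|G2=1|0=1 -> 1111
Step 3: G0=NOT G1=NOT 1=0 G1=G3=1 G2=G3|G1=1|1=1 G3=G0|G2=1|1=1 -> 0111

0111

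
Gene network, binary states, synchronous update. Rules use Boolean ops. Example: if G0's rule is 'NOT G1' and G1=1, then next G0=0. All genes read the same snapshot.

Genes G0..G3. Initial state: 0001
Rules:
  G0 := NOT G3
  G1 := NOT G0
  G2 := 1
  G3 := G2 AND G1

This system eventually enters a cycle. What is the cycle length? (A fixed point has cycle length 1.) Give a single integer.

Answer: 3

Derivation:
Step 0: 0001
Step 1: G0=NOT G3=NOT 1=0 G1=NOT G0=NOT 0=1 G2=1(const) G3=G2&G1=0&0=0 -> 0110
Step 2: G0=NOT G3=NOT 0=1 G1=NOT G0=NOT 0=1 G2=1(const) G3=G2&G1=1&1=1 -> 1111
Step 3: G0=NOT G3=NOT 1=0 G1=NOT G0=NOT 1=0 G2=1(const) G3=G2&G1=1&1=1 -> 0011
Step 4: G0=NOT G3=NOT 1=0 G1=NOT G0=NOT 0=1 G2=1(const) G3=G2&G1=1&0=0 -> 0110
State from step 4 equals state from step 1 -> cycle length 3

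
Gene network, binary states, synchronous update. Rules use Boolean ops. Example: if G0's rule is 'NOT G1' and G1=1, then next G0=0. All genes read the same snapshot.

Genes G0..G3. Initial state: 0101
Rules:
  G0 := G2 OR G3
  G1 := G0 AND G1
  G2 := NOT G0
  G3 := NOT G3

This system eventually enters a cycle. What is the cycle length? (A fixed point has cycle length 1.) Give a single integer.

Answer: 4

Derivation:
Step 0: 0101
Step 1: G0=G2|G3=0|1=1 G1=G0&G1=0&1=0 G2=NOT G0=NOT 0=1 G3=NOT G3=NOT 1=0 -> 1010
Step 2: G0=G2|G3=1|0=1 G1=G0&G1=1&0=0 G2=NOT G0=NOT 1=0 G3=NOT G3=NOT 0=1 -> 1001
Step 3: G0=G2|G3=0|1=1 G1=G0&G1=1&0=0 G2=NOT G0=NOT 1=0 G3=NOT G3=NOT 1=0 -> 1000
Step 4: G0=G2|G3=0|0=0 G1=G0&G1=1&0=0 G2=NOT G0=NOT 1=0 G3=NOT G3=NOT 0=1 -> 0001
Step 5: G0=G2|G3=0|1=1 G1=G0&G1=0&0=0 G2=NOT G0=NOT 0=1 G3=NOT G3=NOT 1=0 -> 1010
State from step 5 equals state from step 1 -> cycle length 4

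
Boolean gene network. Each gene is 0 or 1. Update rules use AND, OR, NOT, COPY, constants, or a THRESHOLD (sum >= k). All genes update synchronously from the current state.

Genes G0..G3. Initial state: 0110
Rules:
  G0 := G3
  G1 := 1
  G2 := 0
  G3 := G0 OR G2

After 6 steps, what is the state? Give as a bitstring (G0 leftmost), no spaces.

Step 1: G0=G3=0 G1=1(const) G2=0(const) G3=G0|G2=0|1=1 -> 0101
Step 2: G0=G3=1 G1=1(const) G2=0(const) G3=G0|G2=0|0=0 -> 1100
Step 3: G0=G3=0 G1=1(const) G2=0(const) G3=G0|G2=1|0=1 -> 0101
Step 4: G0=G3=1 G1=1(const) G2=0(const) G3=G0|G2=0|0=0 -> 1100
Step 5: G0=G3=0 G1=1(const) G2=0(const) G3=G0|G2=1|0=1 -> 0101
Step 6: G0=G3=1 G1=1(const) G2=0(const) G3=G0|G2=0|0=0 -> 1100

1100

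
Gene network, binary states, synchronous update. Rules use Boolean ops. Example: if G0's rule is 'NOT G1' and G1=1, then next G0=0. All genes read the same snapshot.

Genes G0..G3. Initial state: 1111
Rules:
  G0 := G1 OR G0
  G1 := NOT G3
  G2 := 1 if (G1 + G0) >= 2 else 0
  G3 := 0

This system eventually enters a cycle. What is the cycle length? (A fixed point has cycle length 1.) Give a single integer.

Answer: 1

Derivation:
Step 0: 1111
Step 1: G0=G1|G0=1|1=1 G1=NOT G3=NOT 1=0 G2=(1+1>=2)=1 G3=0(const) -> 1010
Step 2: G0=G1|G0=0|1=1 G1=NOT G3=NOT 0=1 G2=(0+1>=2)=0 G3=0(const) -> 1100
Step 3: G0=G1|G0=1|1=1 G1=NOT G3=NOT 0=1 G2=(1+1>=2)=1 G3=0(const) -> 1110
Step 4: G0=G1|G0=1|1=1 G1=NOT G3=NOT 0=1 G2=(1+1>=2)=1 G3=0(const) -> 1110
State from step 4 equals state from step 3 -> cycle length 1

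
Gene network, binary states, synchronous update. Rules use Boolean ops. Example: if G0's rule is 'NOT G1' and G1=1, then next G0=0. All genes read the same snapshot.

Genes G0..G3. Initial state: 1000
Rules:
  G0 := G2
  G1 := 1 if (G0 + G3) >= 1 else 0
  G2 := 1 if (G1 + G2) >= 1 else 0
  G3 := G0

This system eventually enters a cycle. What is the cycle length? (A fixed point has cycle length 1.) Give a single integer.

Step 0: 1000
Step 1: G0=G2=0 G1=(1+0>=1)=1 G2=(0+0>=1)=0 G3=G0=1 -> 0101
Step 2: G0=G2=0 G1=(0+1>=1)=1 G2=(1+0>=1)=1 G3=G0=0 -> 0110
Step 3: G0=G2=1 G1=(0+0>=1)=0 G2=(1+1>=1)=1 G3=G0=0 -> 1010
Step 4: G0=G2=1 G1=(1+0>=1)=1 G2=(0+1>=1)=1 G3=G0=1 -> 1111
Step 5: G0=G2=1 G1=(1+1>=1)=1 G2=(1+1>=1)=1 G3=G0=1 -> 1111
State from step 5 equals state from step 4 -> cycle length 1

Answer: 1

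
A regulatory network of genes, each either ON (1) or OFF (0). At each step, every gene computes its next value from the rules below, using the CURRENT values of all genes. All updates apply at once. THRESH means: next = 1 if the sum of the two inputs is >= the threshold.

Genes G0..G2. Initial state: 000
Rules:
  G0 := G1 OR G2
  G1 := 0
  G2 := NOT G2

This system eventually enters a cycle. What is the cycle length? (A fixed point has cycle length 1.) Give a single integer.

Step 0: 000
Step 1: G0=G1|G2=0|0=0 G1=0(const) G2=NOT G2=NOT 0=1 -> 001
Step 2: G0=G1|G2=0|1=1 G1=0(const) G2=NOT G2=NOT 1=0 -> 100
Step 3: G0=G1|G2=0|0=0 G1=0(const) G2=NOT G2=NOT 0=1 -> 001
State from step 3 equals state from step 1 -> cycle length 2

Answer: 2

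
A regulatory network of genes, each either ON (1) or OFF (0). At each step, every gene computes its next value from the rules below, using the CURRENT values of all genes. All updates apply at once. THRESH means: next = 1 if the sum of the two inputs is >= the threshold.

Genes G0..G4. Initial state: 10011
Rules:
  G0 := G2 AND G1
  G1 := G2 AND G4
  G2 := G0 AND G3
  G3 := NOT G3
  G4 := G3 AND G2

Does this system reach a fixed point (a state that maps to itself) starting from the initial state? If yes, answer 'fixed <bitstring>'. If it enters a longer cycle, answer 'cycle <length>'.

Step 0: 10011
Step 1: G0=G2&G1=0&0=0 G1=G2&G4=0&1=0 G2=G0&G3=1&1=1 G3=NOT G3=NOT 1=0 G4=G3&G2=1&0=0 -> 00100
Step 2: G0=G2&G1=1&0=0 G1=G2&G4=1&0=0 G2=G0&G3=0&0=0 G3=NOT G3=NOT 0=1 G4=G3&G2=0&1=0 -> 00010
Step 3: G0=G2&G1=0&0=0 G1=G2&G4=0&0=0 G2=G0&G3=0&1=0 G3=NOT G3=NOT 1=0 G4=G3&G2=1&0=0 -> 00000
Step 4: G0=G2&G1=0&0=0 G1=G2&G4=0&0=0 G2=G0&G3=0&0=0 G3=NOT G3=NOT 0=1 G4=G3&G2=0&0=0 -> 00010
Cycle of length 2 starting at step 2 -> no fixed point

Answer: cycle 2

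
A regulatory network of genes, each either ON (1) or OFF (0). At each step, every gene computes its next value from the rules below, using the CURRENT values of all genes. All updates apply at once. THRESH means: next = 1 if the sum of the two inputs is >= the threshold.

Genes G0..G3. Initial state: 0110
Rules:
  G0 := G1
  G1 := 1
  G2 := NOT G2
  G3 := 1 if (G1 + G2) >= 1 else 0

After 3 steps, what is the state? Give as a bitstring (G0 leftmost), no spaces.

Step 1: G0=G1=1 G1=1(const) G2=NOT G2=NOT 1=0 G3=(1+1>=1)=1 -> 1101
Step 2: G0=G1=1 G1=1(const) G2=NOT G2=NOT 0=1 G3=(1+0>=1)=1 -> 1111
Step 3: G0=G1=1 G1=1(const) G2=NOT G2=NOT 1=0 G3=(1+1>=1)=1 -> 1101

1101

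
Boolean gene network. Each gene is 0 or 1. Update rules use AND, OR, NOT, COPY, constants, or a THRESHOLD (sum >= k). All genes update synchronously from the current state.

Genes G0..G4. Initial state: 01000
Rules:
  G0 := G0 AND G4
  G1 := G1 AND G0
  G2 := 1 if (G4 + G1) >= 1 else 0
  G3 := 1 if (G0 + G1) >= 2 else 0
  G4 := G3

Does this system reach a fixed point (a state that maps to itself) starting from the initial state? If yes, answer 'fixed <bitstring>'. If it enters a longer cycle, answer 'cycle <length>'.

Step 0: 01000
Step 1: G0=G0&G4=0&0=0 G1=G1&G0=1&0=0 G2=(0+1>=1)=1 G3=(0+1>=2)=0 G4=G3=0 -> 00100
Step 2: G0=G0&G4=0&0=0 G1=G1&G0=0&0=0 G2=(0+0>=1)=0 G3=(0+0>=2)=0 G4=G3=0 -> 00000
Step 3: G0=G0&G4=0&0=0 G1=G1&G0=0&0=0 G2=(0+0>=1)=0 G3=(0+0>=2)=0 G4=G3=0 -> 00000
Fixed point reached at step 2: 00000

Answer: fixed 00000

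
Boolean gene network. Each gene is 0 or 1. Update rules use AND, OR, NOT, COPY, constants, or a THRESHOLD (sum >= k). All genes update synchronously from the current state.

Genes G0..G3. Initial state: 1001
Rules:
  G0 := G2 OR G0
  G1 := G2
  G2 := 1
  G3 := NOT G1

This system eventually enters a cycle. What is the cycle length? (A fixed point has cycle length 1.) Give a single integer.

Answer: 1

Derivation:
Step 0: 1001
Step 1: G0=G2|G0=0|1=1 G1=G2=0 G2=1(const) G3=NOT G1=NOT 0=1 -> 1011
Step 2: G0=G2|G0=1|1=1 G1=G2=1 G2=1(const) G3=NOT G1=NOT 0=1 -> 1111
Step 3: G0=G2|G0=1|1=1 G1=G2=1 G2=1(const) G3=NOT G1=NOT 1=0 -> 1110
Step 4: G0=G2|G0=1|1=1 G1=G2=1 G2=1(const) G3=NOT G1=NOT 1=0 -> 1110
State from step 4 equals state from step 3 -> cycle length 1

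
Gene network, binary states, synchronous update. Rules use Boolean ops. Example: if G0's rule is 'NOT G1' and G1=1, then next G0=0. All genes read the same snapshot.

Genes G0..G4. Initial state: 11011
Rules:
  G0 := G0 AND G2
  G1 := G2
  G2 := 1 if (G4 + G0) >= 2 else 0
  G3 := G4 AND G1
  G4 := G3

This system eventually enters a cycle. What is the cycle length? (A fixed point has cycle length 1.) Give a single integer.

Answer: 1

Derivation:
Step 0: 11011
Step 1: G0=G0&G2=1&0=0 G1=G2=0 G2=(1+1>=2)=1 G3=G4&G1=1&1=1 G4=G3=1 -> 00111
Step 2: G0=G0&G2=0&1=0 G1=G2=1 G2=(1+0>=2)=0 G3=G4&G1=1&0=0 G4=G3=1 -> 01001
Step 3: G0=G0&G2=0&0=0 G1=G2=0 G2=(1+0>=2)=0 G3=G4&G1=1&1=1 G4=G3=0 -> 00010
Step 4: G0=G0&G2=0&0=0 G1=G2=0 G2=(0+0>=2)=0 G3=G4&G1=0&0=0 G4=G3=1 -> 00001
Step 5: G0=G0&G2=0&0=0 G1=G2=0 G2=(1+0>=2)=0 G3=G4&G1=1&0=0 G4=G3=0 -> 00000
Step 6: G0=G0&G2=0&0=0 G1=G2=0 G2=(0+0>=2)=0 G3=G4&G1=0&0=0 G4=G3=0 -> 00000
State from step 6 equals state from step 5 -> cycle length 1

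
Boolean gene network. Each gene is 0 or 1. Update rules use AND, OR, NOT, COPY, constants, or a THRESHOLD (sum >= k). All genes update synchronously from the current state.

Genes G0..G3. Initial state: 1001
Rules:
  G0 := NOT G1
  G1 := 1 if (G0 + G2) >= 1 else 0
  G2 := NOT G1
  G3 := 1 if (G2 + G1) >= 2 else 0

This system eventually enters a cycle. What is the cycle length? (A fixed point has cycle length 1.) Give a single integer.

Answer: 4

Derivation:
Step 0: 1001
Step 1: G0=NOT G1=NOT 0=1 G1=(1+0>=1)=1 G2=NOT G1=NOT 0=1 G3=(0+0>=2)=0 -> 1110
Step 2: G0=NOT G1=NOT 1=0 G1=(1+1>=1)=1 G2=NOT G1=NOT 1=0 G3=(1+1>=2)=1 -> 0101
Step 3: G0=NOT G1=NOT 1=0 G1=(0+0>=1)=0 G2=NOT G1=NOT 1=0 G3=(0+1>=2)=0 -> 0000
Step 4: G0=NOT G1=NOT 0=1 G1=(0+0>=1)=0 G2=NOT G1=NOT 0=1 G3=(0+0>=2)=0 -> 1010
Step 5: G0=NOT G1=NOT 0=1 G1=(1+1>=1)=1 G2=NOT G1=NOT 0=1 G3=(1+0>=2)=0 -> 1110
State from step 5 equals state from step 1 -> cycle length 4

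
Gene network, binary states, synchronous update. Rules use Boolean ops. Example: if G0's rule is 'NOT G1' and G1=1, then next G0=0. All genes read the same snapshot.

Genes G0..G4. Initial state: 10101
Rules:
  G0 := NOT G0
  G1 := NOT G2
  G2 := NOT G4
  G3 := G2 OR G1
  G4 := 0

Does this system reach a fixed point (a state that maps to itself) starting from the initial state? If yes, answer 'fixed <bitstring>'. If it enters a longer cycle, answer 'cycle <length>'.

Step 0: 10101
Step 1: G0=NOT G0=NOT 1=0 G1=NOT G2=NOT 1=0 G2=NOT G4=NOT 1=0 G3=G2|G1=1|0=1 G4=0(const) -> 00010
Step 2: G0=NOT G0=NOT 0=1 G1=NOT G2=NOT 0=1 G2=NOT G4=NOT 0=1 G3=G2|G1=0|0=0 G4=0(const) -> 11100
Step 3: G0=NOT G0=NOT 1=0 G1=NOT G2=NOT 1=0 G2=NOT G4=NOT 0=1 G3=G2|G1=1|1=1 G4=0(const) -> 00110
Step 4: G0=NOT G0=NOT 0=1 G1=NOT G2=NOT 1=0 G2=NOT G4=NOT 0=1 G3=G2|G1=1|0=1 G4=0(const) -> 10110
Step 5: G0=NOT G0=NOT 1=0 G1=NOT G2=NOT 1=0 G2=NOT G4=NOT 0=1 G3=G2|G1=1|0=1 G4=0(const) -> 00110
Cycle of length 2 starting at step 3 -> no fixed point

Answer: cycle 2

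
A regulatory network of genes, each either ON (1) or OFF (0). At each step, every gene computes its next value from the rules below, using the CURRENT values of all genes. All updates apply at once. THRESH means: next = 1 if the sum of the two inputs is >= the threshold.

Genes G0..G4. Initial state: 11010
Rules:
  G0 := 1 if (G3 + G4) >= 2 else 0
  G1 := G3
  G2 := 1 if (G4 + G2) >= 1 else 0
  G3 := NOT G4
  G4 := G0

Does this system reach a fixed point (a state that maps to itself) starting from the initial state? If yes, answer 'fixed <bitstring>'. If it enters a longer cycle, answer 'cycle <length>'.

Answer: cycle 2

Derivation:
Step 0: 11010
Step 1: G0=(1+0>=2)=0 G1=G3=1 G2=(0+0>=1)=0 G3=NOT G4=NOT 0=1 G4=G0=1 -> 01011
Step 2: G0=(1+1>=2)=1 G1=G3=1 G2=(1+0>=1)=1 G3=NOT G4=NOT 1=0 G4=G0=0 -> 11100
Step 3: G0=(0+0>=2)=0 G1=G3=0 G2=(0+1>=1)=1 G3=NOT G4=NOT 0=1 G4=G0=1 -> 00111
Step 4: G0=(1+1>=2)=1 G1=G3=1 G2=(1+1>=1)=1 G3=NOT G4=NOT 1=0 G4=G0=0 -> 11100
Cycle of length 2 starting at step 2 -> no fixed point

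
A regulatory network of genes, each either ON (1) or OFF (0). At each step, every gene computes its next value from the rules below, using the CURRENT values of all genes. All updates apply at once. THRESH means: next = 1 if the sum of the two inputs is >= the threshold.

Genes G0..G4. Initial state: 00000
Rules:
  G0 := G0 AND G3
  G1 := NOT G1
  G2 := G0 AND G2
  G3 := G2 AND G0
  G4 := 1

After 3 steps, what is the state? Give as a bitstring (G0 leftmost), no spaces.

Step 1: G0=G0&G3=0&0=0 G1=NOT G1=NOT 0=1 G2=G0&G2=0&0=0 G3=G2&G0=0&0=0 G4=1(const) -> 01001
Step 2: G0=G0&G3=0&0=0 G1=NOT G1=NOT 1=0 G2=G0&G2=0&0=0 G3=G2&G0=0&0=0 G4=1(const) -> 00001
Step 3: G0=G0&G3=0&0=0 G1=NOT G1=NOT 0=1 G2=G0&G2=0&0=0 G3=G2&G0=0&0=0 G4=1(const) -> 01001

01001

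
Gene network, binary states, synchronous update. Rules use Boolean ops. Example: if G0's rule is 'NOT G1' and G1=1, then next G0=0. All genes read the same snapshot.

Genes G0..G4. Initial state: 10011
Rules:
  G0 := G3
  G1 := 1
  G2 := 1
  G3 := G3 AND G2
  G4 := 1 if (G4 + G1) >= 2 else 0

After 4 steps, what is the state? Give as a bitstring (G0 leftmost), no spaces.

Step 1: G0=G3=1 G1=1(const) G2=1(const) G3=G3&G2=1&0=0 G4=(1+0>=2)=0 -> 11100
Step 2: G0=G3=0 G1=1(const) G2=1(const) G3=G3&G2=0&1=0 G4=(0+1>=2)=0 -> 01100
Step 3: G0=G3=0 G1=1(const) G2=1(const) G3=G3&G2=0&1=0 G4=(0+1>=2)=0 -> 01100
Step 4: G0=G3=0 G1=1(const) G2=1(const) G3=G3&G2=0&1=0 G4=(0+1>=2)=0 -> 01100

01100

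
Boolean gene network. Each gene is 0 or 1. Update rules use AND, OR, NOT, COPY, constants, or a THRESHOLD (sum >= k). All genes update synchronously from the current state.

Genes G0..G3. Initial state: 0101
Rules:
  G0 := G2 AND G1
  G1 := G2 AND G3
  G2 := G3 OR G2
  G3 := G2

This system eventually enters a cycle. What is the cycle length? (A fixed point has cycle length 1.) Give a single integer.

Answer: 1

Derivation:
Step 0: 0101
Step 1: G0=G2&G1=0&1=0 G1=G2&G3=0&1=0 G2=G3|G2=1|0=1 G3=G2=0 -> 0010
Step 2: G0=G2&G1=1&0=0 G1=G2&G3=1&0=0 G2=G3|G2=0|1=1 G3=G2=1 -> 0011
Step 3: G0=G2&G1=1&0=0 G1=G2&G3=1&1=1 G2=G3|G2=1|1=1 G3=G2=1 -> 0111
Step 4: G0=G2&G1=1&1=1 G1=G2&G3=1&1=1 G2=G3|G2=1|1=1 G3=G2=1 -> 1111
Step 5: G0=G2&G1=1&1=1 G1=G2&G3=1&1=1 G2=G3|G2=1|1=1 G3=G2=1 -> 1111
State from step 5 equals state from step 4 -> cycle length 1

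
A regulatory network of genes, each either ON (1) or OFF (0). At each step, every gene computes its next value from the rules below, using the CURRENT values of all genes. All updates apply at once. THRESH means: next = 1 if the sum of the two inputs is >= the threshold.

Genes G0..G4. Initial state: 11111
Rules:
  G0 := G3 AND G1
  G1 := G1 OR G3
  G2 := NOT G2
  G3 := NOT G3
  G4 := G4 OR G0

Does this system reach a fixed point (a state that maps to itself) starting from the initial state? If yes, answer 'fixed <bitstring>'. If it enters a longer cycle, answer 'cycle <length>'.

Step 0: 11111
Step 1: G0=G3&G1=1&1=1 G1=G1|G3=1|1=1 G2=NOT G2=NOT 1=0 G3=NOT G3=NOT 1=0 G4=G4|G0=1|1=1 -> 11001
Step 2: G0=G3&G1=0&1=0 G1=G1|G3=1|0=1 G2=NOT G2=NOT 0=1 G3=NOT G3=NOT 0=1 G4=G4|G0=1|1=1 -> 01111
Step 3: G0=G3&G1=1&1=1 G1=G1|G3=1|1=1 G2=NOT G2=NOT 1=0 G3=NOT G3=NOT 1=0 G4=G4|G0=1|0=1 -> 11001
Cycle of length 2 starting at step 1 -> no fixed point

Answer: cycle 2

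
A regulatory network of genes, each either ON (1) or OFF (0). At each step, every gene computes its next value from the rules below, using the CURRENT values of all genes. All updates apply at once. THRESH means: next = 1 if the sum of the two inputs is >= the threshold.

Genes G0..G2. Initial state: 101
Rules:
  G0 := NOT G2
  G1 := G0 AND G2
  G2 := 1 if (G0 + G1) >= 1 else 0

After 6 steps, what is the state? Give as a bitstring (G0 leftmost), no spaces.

Step 1: G0=NOT G2=NOT 1=0 G1=G0&G2=1&1=1 G2=(1+0>=1)=1 -> 011
Step 2: G0=NOT G2=NOT 1=0 G1=G0&G2=0&1=0 G2=(0+1>=1)=1 -> 001
Step 3: G0=NOT G2=NOT 1=0 G1=G0&G2=0&1=0 G2=(0+0>=1)=0 -> 000
Step 4: G0=NOT G2=NOT 0=1 G1=G0&G2=0&0=0 G2=(0+0>=1)=0 -> 100
Step 5: G0=NOT G2=NOT 0=1 G1=G0&G2=1&0=0 G2=(1+0>=1)=1 -> 101
Step 6: G0=NOT G2=NOT 1=0 G1=G0&G2=1&1=1 G2=(1+0>=1)=1 -> 011

011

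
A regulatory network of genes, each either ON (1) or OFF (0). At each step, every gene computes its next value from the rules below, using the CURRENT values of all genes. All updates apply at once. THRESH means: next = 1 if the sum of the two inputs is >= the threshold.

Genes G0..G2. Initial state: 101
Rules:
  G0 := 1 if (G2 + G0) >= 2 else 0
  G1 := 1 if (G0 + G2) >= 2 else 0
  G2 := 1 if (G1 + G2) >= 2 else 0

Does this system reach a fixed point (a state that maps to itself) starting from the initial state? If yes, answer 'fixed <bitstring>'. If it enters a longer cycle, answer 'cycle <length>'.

Step 0: 101
Step 1: G0=(1+1>=2)=1 G1=(1+1>=2)=1 G2=(0+1>=2)=0 -> 110
Step 2: G0=(0+1>=2)=0 G1=(1+0>=2)=0 G2=(1+0>=2)=0 -> 000
Step 3: G0=(0+0>=2)=0 G1=(0+0>=2)=0 G2=(0+0>=2)=0 -> 000
Fixed point reached at step 2: 000

Answer: fixed 000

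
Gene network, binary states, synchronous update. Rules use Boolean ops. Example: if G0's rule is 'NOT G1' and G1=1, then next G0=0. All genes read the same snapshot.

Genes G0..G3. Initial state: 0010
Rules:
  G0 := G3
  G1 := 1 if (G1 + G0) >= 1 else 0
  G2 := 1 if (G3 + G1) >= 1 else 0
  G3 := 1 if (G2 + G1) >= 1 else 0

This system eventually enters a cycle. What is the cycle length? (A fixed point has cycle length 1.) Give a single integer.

Answer: 1

Derivation:
Step 0: 0010
Step 1: G0=G3=0 G1=(0+0>=1)=0 G2=(0+0>=1)=0 G3=(1+0>=1)=1 -> 0001
Step 2: G0=G3=1 G1=(0+0>=1)=0 G2=(1+0>=1)=1 G3=(0+0>=1)=0 -> 1010
Step 3: G0=G3=0 G1=(0+1>=1)=1 G2=(0+0>=1)=0 G3=(1+0>=1)=1 -> 0101
Step 4: G0=G3=1 G1=(1+0>=1)=1 G2=(1+1>=1)=1 G3=(0+1>=1)=1 -> 1111
Step 5: G0=G3=1 G1=(1+1>=1)=1 G2=(1+1>=1)=1 G3=(1+1>=1)=1 -> 1111
State from step 5 equals state from step 4 -> cycle length 1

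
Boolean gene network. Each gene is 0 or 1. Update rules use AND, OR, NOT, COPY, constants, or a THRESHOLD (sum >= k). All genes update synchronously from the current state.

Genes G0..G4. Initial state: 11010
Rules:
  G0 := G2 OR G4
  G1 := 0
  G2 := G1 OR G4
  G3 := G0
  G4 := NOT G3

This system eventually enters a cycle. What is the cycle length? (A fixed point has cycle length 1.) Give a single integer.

Step 0: 11010
Step 1: G0=G2|G4=0|0=0 G1=0(const) G2=G1|G4=1|0=1 G3=G0=1 G4=NOT G3=NOT 1=0 -> 00110
Step 2: G0=G2|G4=1|0=1 G1=0(const) G2=G1|G4=0|0=0 G3=G0=0 G4=NOT G3=NOT 1=0 -> 10000
Step 3: G0=G2|G4=0|0=0 G1=0(const) G2=G1|G4=0|0=0 G3=G0=1 G4=NOT G3=NOT 0=1 -> 00011
Step 4: G0=G2|G4=0|1=1 G1=0(const) G2=G1|G4=0|1=1 G3=G0=0 G4=NOT G3=NOT 1=0 -> 10100
Step 5: G0=G2|G4=1|0=1 G1=0(const) G2=G1|G4=0|0=0 G3=G0=1 G4=NOT G3=NOT 0=1 -> 10011
Step 6: G0=G2|G4=0|1=1 G1=0(const) G2=G1|G4=0|1=1 G3=G0=1 G4=NOT G3=NOT 1=0 -> 10110
Step 7: G0=G2|G4=1|0=1 G1=0(const) G2=G1|G4=0|0=0 G3=G0=1 G4=NOT G3=NOT 1=0 -> 10010
Step 8: G0=G2|G4=0|0=0 G1=0(const) G2=G1|G4=0|0=0 G3=G0=1 G4=NOT G3=NOT 1=0 -> 00010
Step 9: G0=G2|G4=0|0=0 G1=0(const) G2=G1|G4=0|0=0 G3=G0=0 G4=NOT G3=NOT 1=0 -> 00000
Step 10: G0=G2|G4=0|0=0 G1=0(const) G2=G1|G4=0|0=0 G3=G0=0 G4=NOT G3=NOT 0=1 -> 00001
Step 11: G0=G2|G4=0|1=1 G1=0(const) G2=G1|G4=0|1=1 G3=G0=0 G4=NOT G3=NOT 0=1 -> 10101
Step 12: G0=G2|G4=1|1=1 G1=0(const) G2=G1|G4=0|1=1 G3=G0=1 G4=NOT G3=NOT 0=1 -> 10111
Step 13: G0=G2|G4=1|1=1 G1=0(const) G2=G1|G4=0|1=1 G3=G0=1 G4=NOT G3=NOT 1=0 -> 10110
State from step 13 equals state from step 6 -> cycle length 7

Answer: 7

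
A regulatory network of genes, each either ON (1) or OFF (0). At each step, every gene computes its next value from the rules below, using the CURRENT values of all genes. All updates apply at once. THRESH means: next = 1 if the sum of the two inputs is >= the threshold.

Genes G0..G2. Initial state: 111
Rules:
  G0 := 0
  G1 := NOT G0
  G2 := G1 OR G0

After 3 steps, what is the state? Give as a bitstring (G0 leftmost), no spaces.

Step 1: G0=0(const) G1=NOT G0=NOT 1=0 G2=G1|G0=1|1=1 -> 001
Step 2: G0=0(const) G1=NOT G0=NOT 0=1 G2=G1|G0=0|0=0 -> 010
Step 3: G0=0(const) G1=NOT G0=NOT 0=1 G2=G1|G0=1|0=1 -> 011

011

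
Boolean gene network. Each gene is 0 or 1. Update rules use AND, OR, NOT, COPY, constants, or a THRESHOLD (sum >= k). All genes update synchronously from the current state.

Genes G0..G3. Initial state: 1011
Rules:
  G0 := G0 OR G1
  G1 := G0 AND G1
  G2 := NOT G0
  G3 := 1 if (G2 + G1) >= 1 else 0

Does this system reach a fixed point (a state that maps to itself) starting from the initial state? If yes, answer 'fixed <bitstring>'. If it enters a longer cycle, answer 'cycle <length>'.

Step 0: 1011
Step 1: G0=G0|G1=1|0=1 G1=G0&G1=1&0=0 G2=NOT G0=NOT 1=0 G3=(1+0>=1)=1 -> 1001
Step 2: G0=G0|G1=1|0=1 G1=G0&G1=1&0=0 G2=NOT G0=NOT 1=0 G3=(0+0>=1)=0 -> 1000
Step 3: G0=G0|G1=1|0=1 G1=G0&G1=1&0=0 G2=NOT G0=NOT 1=0 G3=(0+0>=1)=0 -> 1000
Fixed point reached at step 2: 1000

Answer: fixed 1000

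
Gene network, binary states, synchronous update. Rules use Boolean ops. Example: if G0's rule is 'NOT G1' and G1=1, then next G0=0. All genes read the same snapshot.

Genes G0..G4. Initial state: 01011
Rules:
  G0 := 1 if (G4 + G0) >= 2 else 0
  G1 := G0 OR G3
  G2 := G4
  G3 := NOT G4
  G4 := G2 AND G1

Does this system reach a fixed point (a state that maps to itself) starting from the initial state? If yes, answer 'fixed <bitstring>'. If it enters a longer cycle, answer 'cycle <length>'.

Answer: cycle 2

Derivation:
Step 0: 01011
Step 1: G0=(1+0>=2)=0 G1=G0|G3=0|1=1 G2=G4=1 G3=NOT G4=NOT 1=0 G4=G2&G1=0&1=0 -> 01100
Step 2: G0=(0+0>=2)=0 G1=G0|G3=0|0=0 G2=G4=0 G3=NOT G4=NOT 0=1 G4=G2&G1=1&1=1 -> 00011
Step 3: G0=(1+0>=2)=0 G1=G0|G3=0|1=1 G2=G4=1 G3=NOT G4=NOT 1=0 G4=G2&G1=0&0=0 -> 01100
Cycle of length 2 starting at step 1 -> no fixed point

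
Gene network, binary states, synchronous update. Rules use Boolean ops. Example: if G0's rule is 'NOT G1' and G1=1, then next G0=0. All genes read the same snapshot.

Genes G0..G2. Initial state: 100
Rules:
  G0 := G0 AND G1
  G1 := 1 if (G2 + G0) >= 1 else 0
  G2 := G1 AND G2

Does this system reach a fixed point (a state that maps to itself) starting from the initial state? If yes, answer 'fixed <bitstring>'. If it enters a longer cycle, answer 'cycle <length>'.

Step 0: 100
Step 1: G0=G0&G1=1&0=0 G1=(0+1>=1)=1 G2=G1&G2=0&0=0 -> 010
Step 2: G0=G0&G1=0&1=0 G1=(0+0>=1)=0 G2=G1&G2=1&0=0 -> 000
Step 3: G0=G0&G1=0&0=0 G1=(0+0>=1)=0 G2=G1&G2=0&0=0 -> 000
Fixed point reached at step 2: 000

Answer: fixed 000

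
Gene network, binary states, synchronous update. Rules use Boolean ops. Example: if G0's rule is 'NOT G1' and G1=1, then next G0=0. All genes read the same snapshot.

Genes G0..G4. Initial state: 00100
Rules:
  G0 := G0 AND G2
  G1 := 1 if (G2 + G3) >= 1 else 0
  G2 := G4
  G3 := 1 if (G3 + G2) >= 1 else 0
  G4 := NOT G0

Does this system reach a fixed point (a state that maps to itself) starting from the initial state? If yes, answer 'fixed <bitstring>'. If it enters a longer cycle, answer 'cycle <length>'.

Step 0: 00100
Step 1: G0=G0&G2=0&1=0 G1=(1+0>=1)=1 G2=G4=0 G3=(0+1>=1)=1 G4=NOT G0=NOT 0=1 -> 01011
Step 2: G0=G0&G2=0&0=0 G1=(0+1>=1)=1 G2=G4=1 G3=(1+0>=1)=1 G4=NOT G0=NOT 0=1 -> 01111
Step 3: G0=G0&G2=0&1=0 G1=(1+1>=1)=1 G2=G4=1 G3=(1+1>=1)=1 G4=NOT G0=NOT 0=1 -> 01111
Fixed point reached at step 2: 01111

Answer: fixed 01111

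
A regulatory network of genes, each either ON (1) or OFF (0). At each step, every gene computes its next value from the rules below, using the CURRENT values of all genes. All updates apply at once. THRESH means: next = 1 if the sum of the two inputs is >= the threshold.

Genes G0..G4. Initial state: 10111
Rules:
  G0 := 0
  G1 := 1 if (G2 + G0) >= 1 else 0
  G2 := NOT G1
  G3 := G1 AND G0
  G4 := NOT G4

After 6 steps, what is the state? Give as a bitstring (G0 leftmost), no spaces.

Step 1: G0=0(const) G1=(1+1>=1)=1 G2=NOT G1=NOT 0=1 G3=G1&G0=0&1=0 G4=NOT G4=NOT 1=0 -> 01100
Step 2: G0=0(const) G1=(1+0>=1)=1 G2=NOT G1=NOT 1=0 G3=G1&G0=1&0=0 G4=NOT G4=NOT 0=1 -> 01001
Step 3: G0=0(const) G1=(0+0>=1)=0 G2=NOT G1=NOT 1=0 G3=G1&G0=1&0=0 G4=NOT G4=NOT 1=0 -> 00000
Step 4: G0=0(const) G1=(0+0>=1)=0 G2=NOT G1=NOT 0=1 G3=G1&G0=0&0=0 G4=NOT G4=NOT 0=1 -> 00101
Step 5: G0=0(const) G1=(1+0>=1)=1 G2=NOT G1=NOT 0=1 G3=G1&G0=0&0=0 G4=NOT G4=NOT 1=0 -> 01100
Step 6: G0=0(const) G1=(1+0>=1)=1 G2=NOT G1=NOT 1=0 G3=G1&G0=1&0=0 G4=NOT G4=NOT 0=1 -> 01001

01001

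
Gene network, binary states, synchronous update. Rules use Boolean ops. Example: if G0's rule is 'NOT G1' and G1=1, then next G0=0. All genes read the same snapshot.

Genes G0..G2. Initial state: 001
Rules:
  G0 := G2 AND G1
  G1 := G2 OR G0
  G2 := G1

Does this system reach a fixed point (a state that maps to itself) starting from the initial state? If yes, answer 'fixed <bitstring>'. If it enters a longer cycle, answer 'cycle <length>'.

Answer: cycle 2

Derivation:
Step 0: 001
Step 1: G0=G2&G1=1&0=0 G1=G2|G0=1|0=1 G2=G1=0 -> 010
Step 2: G0=G2&G1=0&1=0 G1=G2|G0=0|0=0 G2=G1=1 -> 001
Cycle of length 2 starting at step 0 -> no fixed point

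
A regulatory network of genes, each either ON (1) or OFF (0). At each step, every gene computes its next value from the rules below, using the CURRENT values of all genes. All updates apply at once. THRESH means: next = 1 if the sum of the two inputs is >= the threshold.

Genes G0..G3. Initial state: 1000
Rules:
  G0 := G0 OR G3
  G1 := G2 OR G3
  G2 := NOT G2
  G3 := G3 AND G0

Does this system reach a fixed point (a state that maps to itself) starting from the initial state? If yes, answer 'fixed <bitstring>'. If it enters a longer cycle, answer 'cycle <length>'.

Step 0: 1000
Step 1: G0=G0|G3=1|0=1 G1=G2|G3=0|0=0 G2=NOT G2=NOT 0=1 G3=G3&G0=0&1=0 -> 1010
Step 2: G0=G0|G3=1|0=1 G1=G2|G3=1|0=1 G2=NOT G2=NOT 1=0 G3=G3&G0=0&1=0 -> 1100
Step 3: G0=G0|G3=1|0=1 G1=G2|G3=0|0=0 G2=NOT G2=NOT 0=1 G3=G3&G0=0&1=0 -> 1010
Cycle of length 2 starting at step 1 -> no fixed point

Answer: cycle 2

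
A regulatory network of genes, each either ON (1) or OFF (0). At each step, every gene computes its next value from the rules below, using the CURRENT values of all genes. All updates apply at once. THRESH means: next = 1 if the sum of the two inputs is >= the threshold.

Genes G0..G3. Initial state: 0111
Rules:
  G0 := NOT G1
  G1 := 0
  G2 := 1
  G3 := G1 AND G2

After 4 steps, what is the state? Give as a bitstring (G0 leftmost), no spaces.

Step 1: G0=NOT G1=NOT 1=0 G1=0(const) G2=1(const) G3=G1&G2=1&1=1 -> 0011
Step 2: G0=NOT G1=NOT 0=1 G1=0(const) G2=1(const) G3=G1&G2=0&1=0 -> 1010
Step 3: G0=NOT G1=NOT 0=1 G1=0(const) G2=1(const) G3=G1&G2=0&1=0 -> 1010
Step 4: G0=NOT G1=NOT 0=1 G1=0(const) G2=1(const) G3=G1&G2=0&1=0 -> 1010

1010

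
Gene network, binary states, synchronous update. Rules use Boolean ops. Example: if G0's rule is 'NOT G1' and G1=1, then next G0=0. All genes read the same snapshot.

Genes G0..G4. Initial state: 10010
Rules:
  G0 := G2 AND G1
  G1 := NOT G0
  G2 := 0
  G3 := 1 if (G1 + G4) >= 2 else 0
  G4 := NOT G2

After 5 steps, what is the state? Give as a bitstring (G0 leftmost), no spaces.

Step 1: G0=G2&G1=0&0=0 G1=NOT G0=NOT 1=0 G2=0(const) G3=(0+0>=2)=0 G4=NOT G2=NOT 0=1 -> 00001
Step 2: G0=G2&G1=0&0=0 G1=NOT G0=NOT 0=1 G2=0(const) G3=(0+1>=2)=0 G4=NOT G2=NOT 0=1 -> 01001
Step 3: G0=G2&G1=0&1=0 G1=NOT G0=NOT 0=1 G2=0(const) G3=(1+1>=2)=1 G4=NOT G2=NOT 0=1 -> 01011
Step 4: G0=G2&G1=0&1=0 G1=NOT G0=NOT 0=1 G2=0(const) G3=(1+1>=2)=1 G4=NOT G2=NOT 0=1 -> 01011
Step 5: G0=G2&G1=0&1=0 G1=NOT G0=NOT 0=1 G2=0(const) G3=(1+1>=2)=1 G4=NOT G2=NOT 0=1 -> 01011

01011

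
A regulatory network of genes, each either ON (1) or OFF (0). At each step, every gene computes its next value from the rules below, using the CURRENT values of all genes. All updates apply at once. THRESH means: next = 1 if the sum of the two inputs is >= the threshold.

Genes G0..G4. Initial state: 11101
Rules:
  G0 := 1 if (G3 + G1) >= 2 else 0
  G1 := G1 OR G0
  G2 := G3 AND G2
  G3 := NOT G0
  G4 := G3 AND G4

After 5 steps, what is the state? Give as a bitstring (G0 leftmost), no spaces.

Step 1: G0=(0+1>=2)=0 G1=G1|G0=1|1=1 G2=G3&G2=0&1=0 G3=NOT G0=NOT 1=0 G4=G3&G4=0&1=0 -> 01000
Step 2: G0=(0+1>=2)=0 G1=G1|G0=1|0=1 G2=G3&G2=0&0=0 G3=NOT G0=NOT 0=1 G4=G3&G4=0&0=0 -> 01010
Step 3: G0=(1+1>=2)=1 G1=G1|G0=1|0=1 G2=G3&G2=1&0=0 G3=NOT G0=NOT 0=1 G4=G3&G4=1&0=0 -> 11010
Step 4: G0=(1+1>=2)=1 G1=G1|G0=1|1=1 G2=G3&G2=1&0=0 G3=NOT G0=NOT 1=0 G4=G3&G4=1&0=0 -> 11000
Step 5: G0=(0+1>=2)=0 G1=G1|G0=1|1=1 G2=G3&G2=0&0=0 G3=NOT G0=NOT 1=0 G4=G3&G4=0&0=0 -> 01000

01000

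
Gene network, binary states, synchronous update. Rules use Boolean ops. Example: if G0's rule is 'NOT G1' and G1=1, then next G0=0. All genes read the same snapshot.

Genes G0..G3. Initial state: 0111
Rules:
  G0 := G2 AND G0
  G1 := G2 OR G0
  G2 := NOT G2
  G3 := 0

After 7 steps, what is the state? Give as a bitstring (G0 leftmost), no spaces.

Step 1: G0=G2&G0=1&0=0 G1=G2|G0=1|0=1 G2=NOT G2=NOT 1=0 G3=0(const) -> 0100
Step 2: G0=G2&G0=0&0=0 G1=G2|G0=0|0=0 G2=NOT G2=NOT 0=1 G3=0(const) -> 0010
Step 3: G0=G2&G0=1&0=0 G1=G2|G0=1|0=1 G2=NOT G2=NOT 1=0 G3=0(const) -> 0100
Step 4: G0=G2&G0=0&0=0 G1=G2|G0=0|0=0 G2=NOT G2=NOT 0=1 G3=0(const) -> 0010
Step 5: G0=G2&G0=1&0=0 G1=G2|G0=1|0=1 G2=NOT G2=NOT 1=0 G3=0(const) -> 0100
Step 6: G0=G2&G0=0&0=0 G1=G2|G0=0|0=0 G2=NOT G2=NOT 0=1 G3=0(const) -> 0010
Step 7: G0=G2&G0=1&0=0 G1=G2|G0=1|0=1 G2=NOT G2=NOT 1=0 G3=0(const) -> 0100

0100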